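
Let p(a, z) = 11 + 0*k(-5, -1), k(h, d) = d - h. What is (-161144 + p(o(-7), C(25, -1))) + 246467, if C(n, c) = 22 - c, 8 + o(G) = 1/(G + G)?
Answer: 85334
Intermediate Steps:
o(G) = -8 + 1/(2*G) (o(G) = -8 + 1/(G + G) = -8 + 1/(2*G))
p(a, z) = 11 (p(a, z) = 11 + 0*(-1 - 1*(-5)) = 11 + 0*(-1 + 5) = 11 + 0*4 = 11 + 0 = 11)
(-161144 + p(o(-7), C(25, -1))) + 246467 = (-161144 + 11) + 246467 = -161133 + 246467 = 85334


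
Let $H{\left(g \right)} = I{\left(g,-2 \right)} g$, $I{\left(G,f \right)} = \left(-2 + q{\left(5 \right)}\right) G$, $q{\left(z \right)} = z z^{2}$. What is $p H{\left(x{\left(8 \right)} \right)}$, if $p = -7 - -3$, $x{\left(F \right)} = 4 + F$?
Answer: $-70848$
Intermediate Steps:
$q{\left(z \right)} = z^{3}$
$p = -4$ ($p = -7 + 3 = -4$)
$I{\left(G,f \right)} = 123 G$ ($I{\left(G,f \right)} = \left(-2 + 5^{3}\right) G = \left(-2 + 125\right) G = 123 G$)
$H{\left(g \right)} = 123 g^{2}$ ($H{\left(g \right)} = 123 g g = 123 g^{2}$)
$p H{\left(x{\left(8 \right)} \right)} = - 4 \cdot 123 \left(4 + 8\right)^{2} = - 4 \cdot 123 \cdot 12^{2} = - 4 \cdot 123 \cdot 144 = \left(-4\right) 17712 = -70848$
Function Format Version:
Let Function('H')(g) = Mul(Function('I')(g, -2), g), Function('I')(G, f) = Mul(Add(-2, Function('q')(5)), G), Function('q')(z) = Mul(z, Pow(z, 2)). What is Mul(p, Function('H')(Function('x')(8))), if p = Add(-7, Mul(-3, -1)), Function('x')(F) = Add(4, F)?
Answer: -70848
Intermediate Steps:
Function('q')(z) = Pow(z, 3)
p = -4 (p = Add(-7, 3) = -4)
Function('I')(G, f) = Mul(123, G) (Function('I')(G, f) = Mul(Add(-2, Pow(5, 3)), G) = Mul(Add(-2, 125), G) = Mul(123, G))
Function('H')(g) = Mul(123, Pow(g, 2)) (Function('H')(g) = Mul(Mul(123, g), g) = Mul(123, Pow(g, 2)))
Mul(p, Function('H')(Function('x')(8))) = Mul(-4, Mul(123, Pow(Add(4, 8), 2))) = Mul(-4, Mul(123, Pow(12, 2))) = Mul(-4, Mul(123, 144)) = Mul(-4, 17712) = -70848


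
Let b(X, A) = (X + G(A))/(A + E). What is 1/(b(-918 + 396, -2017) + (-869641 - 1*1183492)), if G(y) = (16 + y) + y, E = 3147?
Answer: -113/232004483 ≈ -4.8706e-7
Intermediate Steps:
G(y) = 16 + 2*y
b(X, A) = (16 + X + 2*A)/(3147 + A) (b(X, A) = (X + (16 + 2*A))/(A + 3147) = (16 + X + 2*A)/(3147 + A))
1/(b(-918 + 396, -2017) + (-869641 - 1*1183492)) = 1/((16 + (-918 + 396) + 2*(-2017))/(3147 - 2017) + (-869641 - 1*1183492)) = 1/((16 - 522 - 4034)/1130 + (-869641 - 1183492)) = 1/((1/1130)*(-4540) - 2053133) = 1/(-454/113 - 2053133) = 1/(-232004483/113) = -113/232004483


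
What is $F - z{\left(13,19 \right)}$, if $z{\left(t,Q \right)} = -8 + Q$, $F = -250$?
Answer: $-261$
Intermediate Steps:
$F - z{\left(13,19 \right)} = -250 - \left(-8 + 19\right) = -250 - 11 = -261$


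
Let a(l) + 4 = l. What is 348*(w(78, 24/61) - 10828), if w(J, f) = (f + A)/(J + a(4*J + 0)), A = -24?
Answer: -44362609872/11773 ≈ -3.7682e+6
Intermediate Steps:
a(l) = -4 + l
w(J, f) = (-24 + f)/(-4 + 5*J) (w(J, f) = (f - 24)/(J + (-4 + (4*J + 0))) = (-24 + f)/(J + (-4 + 4*J)) = (-24 + f)/(-4 + 5*J))
348*(w(78, 24/61) - 10828) = 348*((-24 + 24/61)/(-4 + 5*78) - 10828) = 348*((-24 + 24*(1/61))/(-4 + 390) - 10828) = 348*((-24 + 24/61)/386 - 10828) = 348*((1/386)*(-1440/61) - 10828) = 348*(-720/11773 - 10828) = 348*(-127478764/11773) = -44362609872/11773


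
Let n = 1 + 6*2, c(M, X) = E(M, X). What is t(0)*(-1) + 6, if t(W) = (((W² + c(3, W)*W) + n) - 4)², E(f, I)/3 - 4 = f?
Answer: -75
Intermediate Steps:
E(f, I) = 12 + 3*f
c(M, X) = 12 + 3*M
n = 13 (n = 1 + 12 = 13)
t(W) = (9 + W² + 21*W)² (t(W) = (((W² + (12 + 3*3)*W) + 13) - 4)² = (((W² + (12 + 9)*W) + 13) - 4)² = (((W² + 21*W) + 13) - 4)² = ((13 + W² + 21*W) - 4)² = (9 + W² + 21*W)²)
t(0)*(-1) + 6 = (9 + 0² + 21*0)²*(-1) + 6 = (9 + 0 + 0)²*(-1) + 6 = 9²*(-1) + 6 = 81*(-1) + 6 = -81 + 6 = -75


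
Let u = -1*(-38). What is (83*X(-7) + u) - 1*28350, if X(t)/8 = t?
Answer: -32960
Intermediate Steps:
u = 38
X(t) = 8*t
(83*X(-7) + u) - 1*28350 = (83*(8*(-7)) + 38) - 1*28350 = (83*(-56) + 38) - 28350 = (-4648 + 38) - 28350 = -4610 - 28350 = -32960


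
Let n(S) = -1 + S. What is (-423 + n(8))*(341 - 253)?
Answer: -36608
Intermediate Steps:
(-423 + n(8))*(341 - 253) = (-423 + (-1 + 8))*(341 - 253) = (-423 + 7)*88 = -416*88 = -36608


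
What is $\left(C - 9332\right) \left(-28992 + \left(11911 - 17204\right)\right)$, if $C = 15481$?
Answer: $-210818465$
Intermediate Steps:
$\left(C - 9332\right) \left(-28992 + \left(11911 - 17204\right)\right) = \left(15481 - 9332\right) \left(-28992 + \left(11911 - 17204\right)\right) = 6149 \left(-28992 - 5293\right) = 6149 \left(-34285\right) = -210818465$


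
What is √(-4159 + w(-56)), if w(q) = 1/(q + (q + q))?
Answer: I*√29345946/84 ≈ 64.49*I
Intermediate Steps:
w(q) = 1/(3*q) (w(q) = 1/(q + 2*q) = 1/(3*q))
√(-4159 + w(-56)) = √(-4159 + (⅓)/(-56)) = √(-4159 + (⅓)*(-1/56)) = √(-4159 - 1/168) = √(-698713/168) = I*√29345946/84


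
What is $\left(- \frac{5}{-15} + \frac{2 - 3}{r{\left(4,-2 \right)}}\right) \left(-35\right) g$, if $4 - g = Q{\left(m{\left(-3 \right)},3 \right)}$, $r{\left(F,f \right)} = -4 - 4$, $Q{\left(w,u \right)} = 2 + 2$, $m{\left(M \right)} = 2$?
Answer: $0$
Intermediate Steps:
$Q{\left(w,u \right)} = 4$
$r{\left(F,f \right)} = -8$
$g = 0$ ($g = 4 - 4 = 0$)
$\left(- \frac{5}{-15} + \frac{2 - 3}{r{\left(4,-2 \right)}}\right) \left(-35\right) g = \left(- \frac{5}{-15} + \frac{2 - 3}{-8}\right) \left(-35\right) 0 = \left(\left(-5\right) \left(- \frac{1}{15}\right) - - \frac{1}{8}\right) \left(-35\right) 0 = \left(\frac{1}{3} + \frac{1}{8}\right) \left(-35\right) 0 = \frac{11}{24} \left(-35\right) 0 = \left(- \frac{385}{24}\right) 0 = 0$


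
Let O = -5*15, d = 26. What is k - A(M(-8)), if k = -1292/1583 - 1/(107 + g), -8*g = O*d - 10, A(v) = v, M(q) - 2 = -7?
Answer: 2329713/557216 ≈ 4.1810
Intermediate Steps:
O = -75
M(q) = -5 (M(q) = 2 - 7 = -5)
g = 245 (g = -(-75*26 - 10)/8 = -(-1950 - 10)/8 = -⅛*(-1960) = 245)
k = -456367/557216 (k = -1292/1583 - 1/(107 + 245) = -1292*1/1583 - 1/352 = -1292/1583 - 1*1/352 = -1292/1583 - 1/352 = -456367/557216 ≈ -0.81901)
k - A(M(-8)) = -456367/557216 - 1*(-5) = -456367/557216 + 5 = 2329713/557216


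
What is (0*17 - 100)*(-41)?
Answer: 4100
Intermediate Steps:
(0*17 - 100)*(-41) = (0 - 100)*(-41) = -100*(-41) = 4100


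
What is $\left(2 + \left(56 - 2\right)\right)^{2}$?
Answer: $3136$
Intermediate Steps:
$\left(2 + \left(56 - 2\right)\right)^{2} = \left(2 + 54\right)^{2} = 56^{2} = 3136$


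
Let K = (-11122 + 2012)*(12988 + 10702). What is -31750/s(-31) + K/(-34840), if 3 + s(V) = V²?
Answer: 5141136555/834418 ≈ 6161.3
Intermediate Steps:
K = -215815900 (K = -9110*23690 = -215815900)
s(V) = -3 + V²
-31750/s(-31) + K/(-34840) = -31750/(-3 + (-31)²) - 215815900/(-34840) = -31750/(-3 + 961) - 215815900*(-1/34840) = -31750/958 + 10790795/1742 = -31750*1/958 + 10790795/1742 = -15875/479 + 10790795/1742 = 5141136555/834418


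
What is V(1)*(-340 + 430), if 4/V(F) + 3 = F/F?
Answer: -180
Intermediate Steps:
V(F) = -2 (V(F) = 4/(-3 + F/F) = 4/(-3 + 1) = 4/(-2) = 4*(-1/2) = -2)
V(1)*(-340 + 430) = -2*(-340 + 430) = -2*90 = -180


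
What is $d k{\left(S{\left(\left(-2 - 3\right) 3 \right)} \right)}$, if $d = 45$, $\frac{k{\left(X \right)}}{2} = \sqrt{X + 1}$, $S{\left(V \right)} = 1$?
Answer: $90 \sqrt{2} \approx 127.28$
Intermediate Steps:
$k{\left(X \right)} = 2 \sqrt{1 + X}$ ($k{\left(X \right)} = 2 \sqrt{X + 1} = 2 \sqrt{1 + X}$)
$d k{\left(S{\left(\left(-2 - 3\right) 3 \right)} \right)} = 45 \cdot 2 \sqrt{1 + 1} = 45 \cdot 2 \sqrt{2} = 90 \sqrt{2}$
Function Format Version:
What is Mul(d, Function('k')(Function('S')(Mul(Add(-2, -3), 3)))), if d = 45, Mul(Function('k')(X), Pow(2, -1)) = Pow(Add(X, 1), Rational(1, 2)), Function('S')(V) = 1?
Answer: Mul(90, Pow(2, Rational(1, 2))) ≈ 127.28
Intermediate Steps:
Function('k')(X) = Mul(2, Pow(Add(1, X), Rational(1, 2))) (Function('k')(X) = Mul(2, Pow(Add(X, 1), Rational(1, 2))) = Mul(2, Pow(Add(1, X), Rational(1, 2))))
Mul(d, Function('k')(Function('S')(Mul(Add(-2, -3), 3)))) = Mul(45, Mul(2, Pow(Add(1, 1), Rational(1, 2)))) = Mul(45, Mul(2, Pow(2, Rational(1, 2)))) = Mul(90, Pow(2, Rational(1, 2)))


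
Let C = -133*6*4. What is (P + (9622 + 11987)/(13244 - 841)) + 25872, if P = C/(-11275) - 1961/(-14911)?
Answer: 1458191448639878/56357061475 ≈ 25874.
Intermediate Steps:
C = -3192 ≈ -3192.0
P = 1883951/4543825 (P = -3192/(-11275) - 1961/(-14911) = -3192*(-1/11275) - 1961*(-1/14911) = 3192/11275 + 53/403 = 1883951/4543825 ≈ 0.41462)
(P + (9622 + 11987)/(13244 - 841)) + 25872 = (1883951/4543825 + (9622 + 11987)/(13244 - 841)) + 25872 = (1883951/4543825 + 21609/12403) + 25872 = 121554158678/56357061475 + 25872 = 1458191448639878/56357061475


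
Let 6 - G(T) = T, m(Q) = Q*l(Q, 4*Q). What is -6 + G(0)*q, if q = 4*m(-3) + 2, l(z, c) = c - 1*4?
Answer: 1158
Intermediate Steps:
l(z, c) = -4 + c (l(z, c) = c - 4 = -4 + c)
m(Q) = Q*(-4 + 4*Q)
G(T) = 6 - T
q = 194 (q = 4*(4*(-3)*(-1 - 3)) + 2 = 4*(4*(-3)*(-4)) + 2 = 4*48 + 2 = 192 + 2 = 194)
-6 + G(0)*q = -6 + (6 - 1*0)*194 = -6 + (6 + 0)*194 = -6 + 6*194 = -6 + 1164 = 1158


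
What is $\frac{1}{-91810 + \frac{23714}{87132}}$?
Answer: $- \frac{43566}{3999782603} \approx -1.0892 \cdot 10^{-5}$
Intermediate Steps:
$\frac{1}{-91810 + \frac{23714}{87132}} = \frac{1}{-91810 + 23714 \cdot \frac{1}{87132}} = \frac{1}{-91810 + \frac{11857}{43566}} = \frac{1}{- \frac{3999782603}{43566}} = - \frac{43566}{3999782603}$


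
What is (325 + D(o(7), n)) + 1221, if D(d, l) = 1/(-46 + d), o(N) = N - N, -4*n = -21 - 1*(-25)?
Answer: 71115/46 ≈ 1546.0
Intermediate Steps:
n = -1 (n = -(-21 - 1*(-25))/4 = -(-21 + 25)/4 = -¼*4 = -1)
o(N) = 0
(325 + D(o(7), n)) + 1221 = (325 + 1/(-46 + 0)) + 1221 = (325 + 1/(-46)) + 1221 = (325 - 1/46) + 1221 = 14949/46 + 1221 = 71115/46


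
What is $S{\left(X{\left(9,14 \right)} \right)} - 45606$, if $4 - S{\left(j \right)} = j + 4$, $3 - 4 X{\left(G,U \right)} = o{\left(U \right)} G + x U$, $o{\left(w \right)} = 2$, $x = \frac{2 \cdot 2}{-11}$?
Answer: $- \frac{2006555}{44} \approx -45604.0$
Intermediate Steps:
$x = - \frac{4}{11}$ ($x = 4 \left(- \frac{1}{11}\right) = - \frac{4}{11} \approx -0.36364$)
$X{\left(G,U \right)} = \frac{3}{4} - \frac{G}{2} + \frac{U}{11}$ ($X{\left(G,U \right)} = \frac{3}{4} - \frac{2 G - \frac{4 U}{11}}{4} = \frac{3}{4} - \left(\frac{G}{2} - \frac{U}{11}\right) = \frac{3}{4} - \frac{G}{2} + \frac{U}{11}$)
$S{\left(j \right)} = - j$ ($S{\left(j \right)} = 4 - \left(j + 4\right) = 4 - \left(4 + j\right) = - j$)
$S{\left(X{\left(9,14 \right)} \right)} - 45606 = - (\frac{3}{4} - \frac{9}{2} + \frac{1}{11} \cdot 14) - 45606 = - (\frac{3}{4} - \frac{9}{2} + \frac{14}{11}) - 45606 = \left(-1\right) \left(- \frac{109}{44}\right) - 45606 = \frac{109}{44} - 45606 = - \frac{2006555}{44}$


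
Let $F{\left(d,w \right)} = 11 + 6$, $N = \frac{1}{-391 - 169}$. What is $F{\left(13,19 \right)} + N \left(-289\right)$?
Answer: $\frac{9809}{560} \approx 17.516$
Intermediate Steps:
$N = - \frac{1}{560}$ ($N = \frac{1}{-560} = - \frac{1}{560} \approx -0.0017857$)
$F{\left(d,w \right)} = 17$
$F{\left(13,19 \right)} + N \left(-289\right) = 17 - - \frac{289}{560} = 17 + \frac{289}{560} = \frac{9809}{560}$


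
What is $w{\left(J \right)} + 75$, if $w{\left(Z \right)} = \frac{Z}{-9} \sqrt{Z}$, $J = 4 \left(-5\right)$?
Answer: $75 + \frac{40 i \sqrt{5}}{9} \approx 75.0 + 9.9381 i$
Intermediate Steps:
$J = -20$
$w{\left(Z \right)} = - \frac{Z^{\frac{3}{2}}}{9}$ ($w{\left(Z \right)} = Z \left(- \frac{1}{9}\right) \sqrt{Z} = - \frac{Z}{9} \sqrt{Z} = - \frac{Z^{\frac{3}{2}}}{9}$)
$w{\left(J \right)} + 75 = - \frac{\left(-20\right)^{\frac{3}{2}}}{9} + 75 = - \frac{\left(-40\right) i \sqrt{5}}{9} + 75 = \frac{40 i \sqrt{5}}{9} + 75 = 75 + \frac{40 i \sqrt{5}}{9}$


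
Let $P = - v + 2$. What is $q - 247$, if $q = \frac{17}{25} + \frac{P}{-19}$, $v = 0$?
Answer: $- \frac{117052}{475} \approx -246.43$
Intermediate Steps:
$P = 2$ ($P = \left(-1\right) 0 + 2 = 0 + 2 = 2$)
$q = \frac{273}{475}$ ($q = \frac{17}{25} + \frac{2}{-19} = 17 \cdot \frac{1}{25} + 2 \left(- \frac{1}{19}\right) = \frac{17}{25} - \frac{2}{19} = \frac{273}{475} \approx 0.57474$)
$q - 247 = \frac{273}{475} - 247 = - \frac{117052}{475}$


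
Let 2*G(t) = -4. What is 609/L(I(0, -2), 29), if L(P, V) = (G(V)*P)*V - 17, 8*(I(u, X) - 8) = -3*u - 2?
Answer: -406/311 ≈ -1.3055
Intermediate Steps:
I(u, X) = 31/4 - 3*u/8 (I(u, X) = 8 + (-3*u - 2)/8 = 8 + (-2 - 3*u)/8 = 8 + (-¼ - 3*u/8) = 31/4 - 3*u/8)
G(t) = -2 (G(t) = (½)*(-4) = -2)
L(P, V) = -17 - 2*P*V (L(P, V) = (-2*P)*V - 17 = -2*P*V - 17 = -17 - 2*P*V)
609/L(I(0, -2), 29) = 609/(-17 - 2*(31/4 - 3/8*0)*29) = 609/(-17 - 2*(31/4 + 0)*29) = 609/(-17 - 2*31/4*29) = 609/(-17 - 899/2) = 609/(-933/2) = 609*(-2/933) = -406/311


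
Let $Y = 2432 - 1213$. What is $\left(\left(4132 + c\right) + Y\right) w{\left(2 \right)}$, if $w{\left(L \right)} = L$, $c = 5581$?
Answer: $21864$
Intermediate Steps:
$Y = 1219$ ($Y = 2432 - 1213 = 1219$)
$\left(\left(4132 + c\right) + Y\right) w{\left(2 \right)} = \left(\left(4132 + 5581\right) + 1219\right) 2 = \left(9713 + 1219\right) 2 = 10932 \cdot 2 = 21864$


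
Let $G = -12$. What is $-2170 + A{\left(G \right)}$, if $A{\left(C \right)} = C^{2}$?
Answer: $-2026$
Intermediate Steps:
$-2170 + A{\left(G \right)} = -2170 + \left(-12\right)^{2} = -2170 + 144 = -2026$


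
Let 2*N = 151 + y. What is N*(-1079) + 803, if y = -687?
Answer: 289975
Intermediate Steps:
N = -268 (N = (151 - 687)/2 = (½)*(-536) = -268)
N*(-1079) + 803 = -268*(-1079) + 803 = 289172 + 803 = 289975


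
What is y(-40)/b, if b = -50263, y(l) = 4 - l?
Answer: -44/50263 ≈ -0.00087540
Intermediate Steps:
y(-40)/b = (4 - 1*(-40))/(-50263) = (4 + 40)*(-1/50263) = 44*(-1/50263) = -44/50263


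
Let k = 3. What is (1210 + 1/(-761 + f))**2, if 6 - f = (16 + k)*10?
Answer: 1307475615601/893025 ≈ 1.4641e+6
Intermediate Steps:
f = -184 (f = 6 - (16 + 3)*10 = 6 - 19*10 = 6 - 1*190 = 6 - 190 = -184)
(1210 + 1/(-761 + f))**2 = (1210 + 1/(-761 - 184))**2 = (1210 + 1/(-945))**2 = (1210 - 1/945)**2 = (1143449/945)**2 = 1307475615601/893025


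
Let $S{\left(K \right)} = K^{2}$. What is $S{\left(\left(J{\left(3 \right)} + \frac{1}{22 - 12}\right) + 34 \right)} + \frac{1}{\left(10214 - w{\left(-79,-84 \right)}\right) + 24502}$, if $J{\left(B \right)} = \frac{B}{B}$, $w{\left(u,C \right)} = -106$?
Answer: $\frac{2145052661}{1741100} \approx 1232.0$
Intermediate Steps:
$J{\left(B \right)} = 1$
$S{\left(\left(J{\left(3 \right)} + \frac{1}{22 - 12}\right) + 34 \right)} + \frac{1}{\left(10214 - w{\left(-79,-84 \right)}\right) + 24502} = \left(\left(1 + \frac{1}{22 - 12}\right) + 34\right)^{2} + \frac{1}{\left(10214 - -106\right) + 24502} = \left(\left(1 + \frac{1}{10}\right) + 34\right)^{2} + \frac{1}{\left(10214 + 106\right) + 24502} = \left(\left(1 + \frac{1}{10}\right) + 34\right)^{2} + \frac{1}{10320 + 24502} = \left(\frac{11}{10} + 34\right)^{2} + \frac{1}{34822} = \left(\frac{351}{10}\right)^{2} + \frac{1}{34822} = \frac{123201}{100} + \frac{1}{34822} = \frac{2145052661}{1741100}$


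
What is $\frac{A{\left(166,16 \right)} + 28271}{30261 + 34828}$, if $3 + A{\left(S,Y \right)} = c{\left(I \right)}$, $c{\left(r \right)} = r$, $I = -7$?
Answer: $\frac{28261}{65089} \approx 0.43419$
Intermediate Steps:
$A{\left(S,Y \right)} = -10$ ($A{\left(S,Y \right)} = -3 - 7 = -10$)
$\frac{A{\left(166,16 \right)} + 28271}{30261 + 34828} = \frac{-10 + 28271}{30261 + 34828} = \frac{28261}{65089}$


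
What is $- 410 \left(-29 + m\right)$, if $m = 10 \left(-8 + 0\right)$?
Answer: $44690$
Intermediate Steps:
$m = -80$ ($m = 10 \left(-8\right) = -80$)
$- 410 \left(-29 + m\right) = - 410 \left(-29 - 80\right) = \left(-410\right) \left(-109\right) = 44690$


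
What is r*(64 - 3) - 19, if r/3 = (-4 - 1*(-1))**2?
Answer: 1628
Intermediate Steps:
r = 27 (r = 3*(-4 - 1*(-1))**2 = 3*(-4 + 1)**2 = 3*(-3)**2 = 3*9 = 27)
r*(64 - 3) - 19 = 27*(64 - 3) - 19 = 27*61 - 19 = 1647 - 19 = 1628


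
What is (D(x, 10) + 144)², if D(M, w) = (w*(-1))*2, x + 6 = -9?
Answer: 15376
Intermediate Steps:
x = -15 (x = -6 - 9 = -15)
D(M, w) = -2*w (D(M, w) = -w*2 = -2*w)
(D(x, 10) + 144)² = (-2*10 + 144)² = (-20 + 144)² = 124² = 15376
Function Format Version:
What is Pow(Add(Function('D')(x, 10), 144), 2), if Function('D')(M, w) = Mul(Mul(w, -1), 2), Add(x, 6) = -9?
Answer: 15376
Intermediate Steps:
x = -15 (x = Add(-6, -9) = -15)
Function('D')(M, w) = Mul(-2, w) (Function('D')(M, w) = Mul(Mul(-1, w), 2) = Mul(-2, w))
Pow(Add(Function('D')(x, 10), 144), 2) = Pow(Add(Mul(-2, 10), 144), 2) = Pow(Add(-20, 144), 2) = Pow(124, 2) = 15376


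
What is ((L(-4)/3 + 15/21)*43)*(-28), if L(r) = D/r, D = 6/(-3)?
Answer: -3182/3 ≈ -1060.7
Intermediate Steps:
D = -2 (D = 6*(-⅓) = -2)
L(r) = -2/r
((L(-4)/3 + 15/21)*43)*(-28) = ((-2/(-4)/3 + 15/21)*43)*(-28) = ((-2*(-¼)*(⅓) + 15*(1/21))*43)*(-28) = (((½)*(⅓) + 5/7)*43)*(-28) = ((⅙ + 5/7)*43)*(-28) = ((37/42)*43)*(-28) = (1591/42)*(-28) = -3182/3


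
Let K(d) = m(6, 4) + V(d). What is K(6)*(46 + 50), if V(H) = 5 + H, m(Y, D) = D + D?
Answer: 1824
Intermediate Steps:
m(Y, D) = 2*D
K(d) = 13 + d (K(d) = 2*4 + (5 + d) = 8 + (5 + d) = 13 + d)
K(6)*(46 + 50) = (13 + 6)*(46 + 50) = 19*96 = 1824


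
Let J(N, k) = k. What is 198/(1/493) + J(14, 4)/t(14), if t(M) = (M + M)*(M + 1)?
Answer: 10249471/105 ≈ 97614.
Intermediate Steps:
t(M) = 2*M*(1 + M) (t(M) = (2*M)*(1 + M) = 2*M*(1 + M))
198/(1/493) + J(14, 4)/t(14) = 198/(1/493) + 4/((2*14*(1 + 14))) = 198/(1/493) + 4/((2*14*15)) = 198*493 + 4/420 = 97614 + 4*(1/420) = 97614 + 1/105 = 10249471/105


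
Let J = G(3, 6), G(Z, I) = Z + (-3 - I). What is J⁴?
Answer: 1296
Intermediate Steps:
G(Z, I) = -3 + Z - I
J = -6 (J = -3 + 3 - 1*6 = -3 + 3 - 6 = -6)
J⁴ = (-6)⁴ = 1296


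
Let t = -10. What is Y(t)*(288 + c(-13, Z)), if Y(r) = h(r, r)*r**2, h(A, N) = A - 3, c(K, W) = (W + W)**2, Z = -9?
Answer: -795600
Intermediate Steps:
c(K, W) = 4*W**2 (c(K, W) = (2*W)**2 = 4*W**2)
h(A, N) = -3 + A
Y(r) = r**2*(-3 + r) (Y(r) = (-3 + r)*r**2 = r**2*(-3 + r))
Y(t)*(288 + c(-13, Z)) = ((-10)**2*(-3 - 10))*(288 + 4*(-9)**2) = (100*(-13))*(288 + 4*81) = -1300*(288 + 324) = -1300*612 = -795600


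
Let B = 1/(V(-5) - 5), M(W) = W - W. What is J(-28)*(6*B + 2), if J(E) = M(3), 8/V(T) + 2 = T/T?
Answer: 0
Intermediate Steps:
V(T) = -8 (V(T) = 8/(-2 + T/T) = 8/(-2 + 1) = 8/(-1) = 8*(-1) = -8)
M(W) = 0
B = -1/13 (B = 1/(-8 - 5) = 1/(-13) = -1/13 ≈ -0.076923)
J(E) = 0
J(-28)*(6*B + 2) = 0*(6*(-1/13) + 2) = 0*(-6/13 + 2) = 0*(20/13) = 0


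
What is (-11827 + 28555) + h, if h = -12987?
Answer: 3741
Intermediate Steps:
(-11827 + 28555) + h = (-11827 + 28555) - 12987 = 16728 - 12987 = 3741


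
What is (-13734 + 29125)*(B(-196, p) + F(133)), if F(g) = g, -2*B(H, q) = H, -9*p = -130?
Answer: 3555321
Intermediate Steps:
p = 130/9 (p = -⅑*(-130) = 130/9 ≈ 14.444)
B(H, q) = -H/2
(-13734 + 29125)*(B(-196, p) + F(133)) = (-13734 + 29125)*(-½*(-196) + 133) = 15391*(98 + 133) = 15391*231 = 3555321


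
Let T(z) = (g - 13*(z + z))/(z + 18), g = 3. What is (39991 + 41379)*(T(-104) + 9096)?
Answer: 31715951065/43 ≈ 7.3758e+8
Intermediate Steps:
T(z) = (3 - 26*z)/(18 + z) (T(z) = (3 - 13*(z + z))/(z + 18) = (3 - 26*z)/(18 + z))
(39991 + 41379)*(T(-104) + 9096) = (39991 + 41379)*((3 - 26*(-104))/(18 - 104) + 9096) = 81370*((3 + 2704)/(-86) + 9096) = 81370*(-1/86*2707 + 9096) = 81370*(-2707/86 + 9096) = 81370*(779549/86) = 31715951065/43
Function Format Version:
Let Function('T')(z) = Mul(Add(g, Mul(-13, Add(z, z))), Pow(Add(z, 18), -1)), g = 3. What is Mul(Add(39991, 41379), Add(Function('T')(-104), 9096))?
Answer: Rational(31715951065, 43) ≈ 7.3758e+8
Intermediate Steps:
Function('T')(z) = Mul(Pow(Add(18, z), -1), Add(3, Mul(-26, z))) (Function('T')(z) = Mul(Add(3, Mul(-13, Add(z, z))), Pow(Add(z, 18), -1)) = Mul(Add(3, Mul(-13, Mul(2, z))), Pow(Add(18, z), -1)) = Mul(Add(3, Mul(-26, z)), Pow(Add(18, z), -1)) = Mul(Pow(Add(18, z), -1), Add(3, Mul(-26, z))))
Mul(Add(39991, 41379), Add(Function('T')(-104), 9096)) = Mul(Add(39991, 41379), Add(Mul(Pow(Add(18, -104), -1), Add(3, Mul(-26, -104))), 9096)) = Mul(81370, Add(Mul(Pow(-86, -1), Add(3, 2704)), 9096)) = Mul(81370, Add(Mul(Rational(-1, 86), 2707), 9096)) = Mul(81370, Add(Rational(-2707, 86), 9096)) = Mul(81370, Rational(779549, 86)) = Rational(31715951065, 43)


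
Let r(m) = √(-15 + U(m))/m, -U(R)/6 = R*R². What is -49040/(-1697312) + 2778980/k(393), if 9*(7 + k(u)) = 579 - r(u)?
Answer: 70482847064482898575/1467013766576494 + 3276417420*I*√364190757/13829054567 ≈ 48045.0 + 4521.4*I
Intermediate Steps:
U(R) = -6*R³ (U(R) = -6*R*R² = -6*R³)
r(m) = √(-15 - 6*m³)/m
k(u) = 172/3 - √(-15 - 6*u³)/(9*u) (k(u) = -7 + (579 - √(-15 - 6*u³)/u)/9 = -7 + (193/3 - √(-15 - 6*u³)/(9*u)) = 172/3 - √(-15 - 6*u³)/(9*u))
-49040/(-1697312) + 2778980/k(393) = -49040/(-1697312) + 2778980/(172/3 - ⅑*√(-15 - 6*393³)/393) = -49040*(-1/1697312) + 2778980/(172/3 - ⅑*1/393*√(-15 - 6*60698457)) = 3065/106082 + 2778980/(172/3 - ⅑*1/393*√(-15 - 364190742)) = 3065/106082 + 2778980/(172/3 - ⅑*1/393*√(-364190757)) = 3065/106082 + 2778980/(172/3 - ⅑*1/393*I*√364190757) = 3065/106082 + 2778980/(172/3 - I*√364190757/3537)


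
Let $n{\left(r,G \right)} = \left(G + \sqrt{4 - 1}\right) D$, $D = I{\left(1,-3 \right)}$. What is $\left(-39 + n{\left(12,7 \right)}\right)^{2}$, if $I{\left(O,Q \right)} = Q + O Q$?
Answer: $6669 + 972 \sqrt{3} \approx 8352.5$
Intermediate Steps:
$D = -6$ ($D = - 3 \left(1 + 1\right) = \left(-3\right) 2 = -6$)
$n{\left(r,G \right)} = - 6 G - 6 \sqrt{3}$ ($n{\left(r,G \right)} = \left(G + \sqrt{4 - 1}\right) \left(-6\right) = \left(G + \sqrt{3}\right) \left(-6\right) = - 6 G - 6 \sqrt{3}$)
$\left(-39 + n{\left(12,7 \right)}\right)^{2} = \left(-39 - \left(42 + 6 \sqrt{3}\right)\right)^{2} = \left(-81 - 6 \sqrt{3}\right)^{2}$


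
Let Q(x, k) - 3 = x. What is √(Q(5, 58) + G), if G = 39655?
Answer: 3*√4407 ≈ 199.16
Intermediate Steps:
Q(x, k) = 3 + x
√(Q(5, 58) + G) = √((3 + 5) + 39655) = √(8 + 39655) = √39663 = 3*√4407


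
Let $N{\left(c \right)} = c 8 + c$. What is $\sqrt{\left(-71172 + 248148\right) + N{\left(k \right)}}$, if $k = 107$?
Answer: $3 \sqrt{19771} \approx 421.83$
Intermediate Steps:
$N{\left(c \right)} = 9 c$ ($N{\left(c \right)} = 8 c + c = 9 c$)
$\sqrt{\left(-71172 + 248148\right) + N{\left(k \right)}} = \sqrt{\left(-71172 + 248148\right) + 9 \cdot 107} = \sqrt{176976 + 963} = \sqrt{177939} = 3 \sqrt{19771}$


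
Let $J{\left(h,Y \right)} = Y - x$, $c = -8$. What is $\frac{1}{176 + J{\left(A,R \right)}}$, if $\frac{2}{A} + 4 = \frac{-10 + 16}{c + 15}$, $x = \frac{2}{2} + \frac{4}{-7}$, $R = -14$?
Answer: $\frac{7}{1131} \approx 0.0061892$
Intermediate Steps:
$x = \frac{3}{7}$ ($x = 2 \cdot \frac{1}{2} + 4 \left(- \frac{1}{7}\right) = 1 - \frac{4}{7} = \frac{3}{7} \approx 0.42857$)
$A = - \frac{7}{11}$ ($A = \frac{2}{-4 + \frac{-10 + 16}{-8 + 15}} = \frac{2}{-4 + \frac{6}{7}} = \frac{2}{- \frac{22}{7}} = 2 \left(- \frac{7}{22}\right) = - \frac{7}{11} \approx -0.63636$)
$J{\left(h,Y \right)} = - \frac{3}{7} + Y$ ($J{\left(h,Y \right)} = Y - \frac{3}{7} = - \frac{3}{7} + Y$)
$\frac{1}{176 + J{\left(A,R \right)}} = \frac{1}{176 - \frac{101}{7}} = \frac{1}{\frac{1131}{7}} = \frac{7}{1131}$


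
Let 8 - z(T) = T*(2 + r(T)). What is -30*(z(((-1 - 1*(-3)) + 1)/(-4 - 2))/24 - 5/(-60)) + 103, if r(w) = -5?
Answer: 739/8 ≈ 92.375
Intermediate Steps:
z(T) = 8 + 3*T (z(T) = 8 - T*(2 - 5) = 8 - T*(-3) = 8 - (-3)*T = 8 + 3*T)
-30*(z(((-1 - 1*(-3)) + 1)/(-4 - 2))/24 - 5/(-60)) + 103 = -30*((8 + 3*(((-1 - 1*(-3)) + 1)/(-4 - 2)))/24 - 5/(-60)) + 103 = -30*((8 + 3*(((-1 + 3) + 1)/(-6)))*(1/24) - 5*(-1/60)) + 103 = -30*((8 + 3*((2 + 1)*(-⅙)))*(1/24) + 1/12) + 103 = -30*((8 + 3*(3*(-⅙)))*(1/24) + 1/12) + 103 = -30*((8 + 3*(-½))*(1/24) + 1/12) + 103 = -30*((8 - 3/2)*(1/24) + 1/12) + 103 = -30*((13/2)*(1/24) + 1/12) + 103 = -30*(13/48 + 1/12) + 103 = -30*17/48 + 103 = -85/8 + 103 = 739/8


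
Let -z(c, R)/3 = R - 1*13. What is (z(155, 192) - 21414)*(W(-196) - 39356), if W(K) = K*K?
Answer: 20633940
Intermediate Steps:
W(K) = K**2
z(c, R) = 39 - 3*R (z(c, R) = -3*(R - 1*13) = -3*(R - 13) = -3*(-13 + R) = 39 - 3*R)
(z(155, 192) - 21414)*(W(-196) - 39356) = ((39 - 3*192) - 21414)*((-196)**2 - 39356) = ((39 - 576) - 21414)*(38416 - 39356) = (-537 - 21414)*(-940) = -21951*(-940) = 20633940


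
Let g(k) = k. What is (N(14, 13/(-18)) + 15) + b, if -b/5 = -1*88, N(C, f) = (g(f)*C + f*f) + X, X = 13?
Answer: 148525/324 ≈ 458.41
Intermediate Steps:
N(C, f) = 13 + f² + C*f (N(C, f) = (f*C + f*f) + 13 = (C*f + f²) + 13 = (f² + C*f) + 13 = 13 + f² + C*f)
b = 440 (b = -(-5)*88 = -5*(-88) = 440)
(N(14, 13/(-18)) + 15) + b = ((13 + (13/(-18))² + 14*(13/(-18))) + 15) + 440 = ((13 + (13*(-1/18))² + 14*(13*(-1/18))) + 15) + 440 = ((13 + (-13/18)² + 14*(-13/18)) + 15) + 440 = ((13 + 169/324 - 91/9) + 15) + 440 = (1105/324 + 15) + 440 = 5965/324 + 440 = 148525/324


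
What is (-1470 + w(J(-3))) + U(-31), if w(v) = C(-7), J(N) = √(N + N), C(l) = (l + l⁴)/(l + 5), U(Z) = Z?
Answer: -2698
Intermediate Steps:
C(l) = (l + l⁴)/(5 + l)
J(N) = √2*√N (J(N) = √(2*N) = √2*√N)
w(v) = -1197 (w(v) = (-7 + (-7)⁴)/(5 - 7) = (-7 + 2401)/(-2) = -½*2394 = -1197)
(-1470 + w(J(-3))) + U(-31) = (-1470 - 1197) - 31 = -2667 - 31 = -2698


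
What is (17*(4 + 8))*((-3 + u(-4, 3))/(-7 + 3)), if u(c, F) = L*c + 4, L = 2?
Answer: 357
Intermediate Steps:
u(c, F) = 4 + 2*c (u(c, F) = 2*c + 4 = 4 + 2*c)
(17*(4 + 8))*((-3 + u(-4, 3))/(-7 + 3)) = (17*(4 + 8))*((-3 + (4 + 2*(-4)))/(-7 + 3)) = (17*12)*((-3 + (4 - 8))/(-4)) = 204*((-3 - 4)*(-1/4)) = 204*(-7*(-1/4)) = 204*(7/4) = 357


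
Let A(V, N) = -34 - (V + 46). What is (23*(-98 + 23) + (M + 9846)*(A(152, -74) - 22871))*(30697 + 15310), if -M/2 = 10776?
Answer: 12442224771951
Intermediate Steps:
M = -21552 (M = -2*10776 = -21552)
A(V, N) = -80 - V (A(V, N) = -34 - (46 + V) = -34 + (-46 - V) = -80 - V)
(23*(-98 + 23) + (M + 9846)*(A(152, -74) - 22871))*(30697 + 15310) = (23*(-98 + 23) + (-21552 + 9846)*((-80 - 1*152) - 22871))*(30697 + 15310) = (23*(-75) - 11706*((-80 - 152) - 22871))*46007 = (-1725 - 11706*(-232 - 22871))*46007 = (-1725 - 11706*(-23103))*46007 = (-1725 + 270443718)*46007 = 270441993*46007 = 12442224771951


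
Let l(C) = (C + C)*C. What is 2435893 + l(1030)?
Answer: 4557693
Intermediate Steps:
l(C) = 2*C² (l(C) = (2*C)*C = 2*C²)
2435893 + l(1030) = 2435893 + 2*1030² = 2435893 + 2*1060900 = 2435893 + 2121800 = 4557693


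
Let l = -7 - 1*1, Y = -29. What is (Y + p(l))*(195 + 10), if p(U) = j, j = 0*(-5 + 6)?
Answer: -5945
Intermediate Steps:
j = 0 (j = 0*1 = 0)
l = -8 (l = -7 - 1 = -8)
p(U) = 0
(Y + p(l))*(195 + 10) = (-29 + 0)*(195 + 10) = -29*205 = -5945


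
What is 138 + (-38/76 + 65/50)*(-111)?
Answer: 246/5 ≈ 49.200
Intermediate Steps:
138 + (-38/76 + 65/50)*(-111) = 138 + (-38*1/76 + 65*(1/50))*(-111) = 138 + (-1/2 + 13/10)*(-111) = 138 + (4/5)*(-111) = 138 - 444/5 = 246/5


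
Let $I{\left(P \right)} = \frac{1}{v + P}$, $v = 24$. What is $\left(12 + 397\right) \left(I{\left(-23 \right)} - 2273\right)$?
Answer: $-929248$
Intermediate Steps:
$I{\left(P \right)} = \frac{1}{24 + P}$
$\left(12 + 397\right) \left(I{\left(-23 \right)} - 2273\right) = \left(12 + 397\right) \left(\frac{1}{24 - 23} - 2273\right) = 409 \left(1^{-1} - 2273\right) = 409 \left(1 - 2273\right) = 409 \left(-2272\right) = -929248$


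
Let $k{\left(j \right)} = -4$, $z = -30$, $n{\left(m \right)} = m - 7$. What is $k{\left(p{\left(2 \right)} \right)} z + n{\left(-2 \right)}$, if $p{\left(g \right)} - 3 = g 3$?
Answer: $111$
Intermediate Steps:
$p{\left(g \right)} = 3 + 3 g$ ($p{\left(g \right)} = 3 + g 3 = 3 + 3 g$)
$n{\left(m \right)} = -7 + m$
$k{\left(p{\left(2 \right)} \right)} z + n{\left(-2 \right)} = \left(-4\right) \left(-30\right) - 9 = 120 - 9 = 111$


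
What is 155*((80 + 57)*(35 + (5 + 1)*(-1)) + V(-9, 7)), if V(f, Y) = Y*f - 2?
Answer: 605740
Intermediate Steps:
V(f, Y) = -2 + Y*f
155*((80 + 57)*(35 + (5 + 1)*(-1)) + V(-9, 7)) = 155*((80 + 57)*(35 + (5 + 1)*(-1)) + (-2 + 7*(-9))) = 155*(137*(35 + 6*(-1)) + (-2 - 63)) = 155*(137*(35 - 6) - 65) = 155*(137*29 - 65) = 155*(3973 - 65) = 155*3908 = 605740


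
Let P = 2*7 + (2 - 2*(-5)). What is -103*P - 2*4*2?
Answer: -2694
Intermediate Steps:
P = 26 (P = 14 + (2 + 10) = 14 + 12 = 26)
-103*P - 2*4*2 = -103*26 - 2*4*2 = -2678 - 8*2 = -2678 - 16 = -2694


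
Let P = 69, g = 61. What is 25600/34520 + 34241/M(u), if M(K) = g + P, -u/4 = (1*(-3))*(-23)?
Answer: 29633183/112190 ≈ 264.13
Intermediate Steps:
u = -276 (u = -4*1*(-3)*(-23) = -(-12)*(-23) = -4*69 = -276)
M(K) = 130 (M(K) = 61 + 69 = 130)
25600/34520 + 34241/M(u) = 25600/34520 + 34241/130 = 25600*(1/34520) + 34241*(1/130) = 640/863 + 34241/130 = 29633183/112190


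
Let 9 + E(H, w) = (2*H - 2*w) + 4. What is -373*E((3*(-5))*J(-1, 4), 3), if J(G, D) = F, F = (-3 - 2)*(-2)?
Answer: 116003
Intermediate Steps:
F = 10 (F = -5*(-2) = 10)
J(G, D) = 10
E(H, w) = -5 - 2*w + 2*H (E(H, w) = -9 + ((2*H - 2*w) + 4) = -9 + ((-2*w + 2*H) + 4) = -9 + (4 - 2*w + 2*H) = -5 - 2*w + 2*H)
-373*E((3*(-5))*J(-1, 4), 3) = -373*(-5 - 2*3 + 2*((3*(-5))*10)) = -373*(-5 - 6 + 2*(-15*10)) = -373*(-5 - 6 + 2*(-150)) = -373*(-5 - 6 - 300) = -373*(-311) = 116003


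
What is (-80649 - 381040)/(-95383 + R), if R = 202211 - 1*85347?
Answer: -461689/21481 ≈ -21.493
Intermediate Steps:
R = 116864 (R = 202211 - 85347 = 116864)
(-80649 - 381040)/(-95383 + R) = (-80649 - 381040)/(-95383 + 116864) = -461689/21481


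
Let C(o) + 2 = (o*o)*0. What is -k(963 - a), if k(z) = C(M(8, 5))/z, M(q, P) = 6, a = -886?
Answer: 2/1849 ≈ 0.0010817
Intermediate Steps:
C(o) = -2 (C(o) = -2 + (o*o)*0 = -2 + o²*0 = -2 + 0 = -2)
k(z) = -2/z
-k(963 - a) = -(-2)/(963 - 1*(-886)) = -(-2)/(963 + 886) = -(-2)/1849 = -1*(-2/1849) = 2/1849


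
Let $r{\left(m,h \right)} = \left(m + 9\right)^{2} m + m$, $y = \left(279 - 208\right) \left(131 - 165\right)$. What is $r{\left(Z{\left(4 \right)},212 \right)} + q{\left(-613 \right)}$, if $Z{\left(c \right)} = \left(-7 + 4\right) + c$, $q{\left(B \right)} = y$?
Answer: $-2313$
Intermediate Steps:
$y = -2414$ ($y = 71 \left(-34\right) = -2414$)
$q{\left(B \right)} = -2414$
$Z{\left(c \right)} = -3 + c$
$r{\left(m,h \right)} = m + m \left(9 + m\right)^{2}$ ($r{\left(m,h \right)} = \left(9 + m\right)^{2} m + m = m \left(9 + m\right)^{2} + m = m + m \left(9 + m\right)^{2}$)
$r{\left(Z{\left(4 \right)},212 \right)} + q{\left(-613 \right)} = \left(-3 + 4\right) \left(1 + \left(9 + \left(-3 + 4\right)\right)^{2}\right) - 2414 = 1 \left(1 + \left(9 + 1\right)^{2}\right) - 2414 = 1 \left(1 + 10^{2}\right) - 2414 = 1 \left(1 + 100\right) - 2414 = 1 \cdot 101 - 2414 = 101 - 2414 = -2313$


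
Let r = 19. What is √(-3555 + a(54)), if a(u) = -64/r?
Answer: I*√1284571/19 ≈ 59.652*I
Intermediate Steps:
a(u) = -64/19
√(-3555 + a(54)) = √(-3555 - 64/19) = √(-67609/19) = I*√1284571/19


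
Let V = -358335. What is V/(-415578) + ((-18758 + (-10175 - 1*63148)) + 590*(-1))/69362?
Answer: -1138099714/2402110103 ≈ -0.47379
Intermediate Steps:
V/(-415578) + ((-18758 + (-10175 - 1*63148)) + 590*(-1))/69362 = -358335/(-415578) + ((-18758 + (-10175 - 1*63148)) + 590*(-1))/69362 = -358335*(-1/415578) + ((-18758 + (-10175 - 63148)) - 590)*(1/69362) = 119445/138526 + ((-18758 - 73323) - 590)*(1/69362) = 119445/138526 + (-92081 - 590)*(1/69362) = 119445/138526 - 92671*1/69362 = 119445/138526 - 92671/69362 = -1138099714/2402110103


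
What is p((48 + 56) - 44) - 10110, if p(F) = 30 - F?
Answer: -10140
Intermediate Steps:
p((48 + 56) - 44) - 10110 = (30 - ((48 + 56) - 44)) - 10110 = (30 - (104 - 44)) - 10110 = (30 - 1*60) - 10110 = (30 - 60) - 10110 = -30 - 10110 = -10140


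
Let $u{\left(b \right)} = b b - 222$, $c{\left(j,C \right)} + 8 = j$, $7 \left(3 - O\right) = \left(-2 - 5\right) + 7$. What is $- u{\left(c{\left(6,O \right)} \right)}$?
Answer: $218$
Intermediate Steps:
$O = 3$ ($O = 3 - \frac{\left(-2 - 5\right) + 7}{7} = 3 - \frac{-7 + 7}{7} = 3 - 0 = 3 + 0 = 3$)
$c{\left(j,C \right)} = -8 + j$
$u{\left(b \right)} = -222 + b^{2}$ ($u{\left(b \right)} = b^{2} - 222 = -222 + b^{2}$)
$- u{\left(c{\left(6,O \right)} \right)} = - (-222 + \left(-8 + 6\right)^{2}) = - (-222 + \left(-2\right)^{2}) = - (-222 + 4) = \left(-1\right) \left(-218\right) = 218$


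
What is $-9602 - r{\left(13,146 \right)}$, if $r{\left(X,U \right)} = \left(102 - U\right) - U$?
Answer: $-9412$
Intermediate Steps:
$r{\left(X,U \right)} = 102 - 2 U$
$-9602 - r{\left(13,146 \right)} = -9602 - \left(102 - 292\right) = -9602 - -190 = -9602 + 190 = -9412$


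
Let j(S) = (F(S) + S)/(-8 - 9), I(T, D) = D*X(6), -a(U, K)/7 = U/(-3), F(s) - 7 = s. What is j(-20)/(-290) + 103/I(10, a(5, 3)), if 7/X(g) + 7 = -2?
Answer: -2743683/241570 ≈ -11.358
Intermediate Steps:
F(s) = 7 + s
X(g) = -7/9 (X(g) = 7/(-7 - 2) = 7/(-9) = 7*(-⅑) = -7/9)
a(U, K) = 7*U/3 (a(U, K) = -7*U/(-3) = -7*U*(-1)/3 = -(-7)*U/3 = 7*U/3)
I(T, D) = -7*D/9 (I(T, D) = D*(-7/9) = -7*D/9)
j(S) = -7/17 - 2*S/17 (j(S) = ((7 + S) + S)/(-8 - 9) = (7 + 2*S)/(-17) = (7 + 2*S)*(-1/17) = -7/17 - 2*S/17)
j(-20)/(-290) + 103/I(10, a(5, 3)) = (-7/17 - 2/17*(-20))/(-290) + 103/((-49*5/27)) = (-7/17 + 40/17)*(-1/290) + 103/((-7/9*35/3)) = (33/17)*(-1/290) + 103/(-245/27) = -33/4930 + 103*(-27/245) = -33/4930 - 2781/245 = -2743683/241570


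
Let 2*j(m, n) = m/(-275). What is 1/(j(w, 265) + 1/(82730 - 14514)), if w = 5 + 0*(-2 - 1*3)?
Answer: -3751880/34053 ≈ -110.18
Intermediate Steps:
w = 5 (w = 5 + 0*(-2 - 3) = 5 + 0*(-5) = 5 + 0 = 5)
j(m, n) = -m/550 (j(m, n) = (m/(-275))/2 = (m*(-1/275))/2 = (-m/275)/2 = -m/550)
1/(j(w, 265) + 1/(82730 - 14514)) = 1/(-1/550*5 + 1/(82730 - 14514)) = 1/(-1/110 + 1/68216) = 1/(-34053/3751880) = -3751880/34053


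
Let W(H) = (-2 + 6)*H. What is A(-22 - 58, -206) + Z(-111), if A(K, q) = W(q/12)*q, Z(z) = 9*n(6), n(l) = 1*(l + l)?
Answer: 42760/3 ≈ 14253.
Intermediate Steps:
n(l) = 2*l (n(l) = 1*(2*l) = 2*l)
Z(z) = 108 (Z(z) = 9*(2*6) = 9*12 = 108)
W(H) = 4*H
A(K, q) = q²/3 (A(K, q) = (4*(q/12))*q = (q/3)*q = q²/3)
A(-22 - 58, -206) + Z(-111) = (⅓)*(-206)² + 108 = (⅓)*42436 + 108 = 42436/3 + 108 = 42760/3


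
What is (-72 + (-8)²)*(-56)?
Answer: 448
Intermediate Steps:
(-72 + (-8)²)*(-56) = (-72 + 64)*(-56) = -8*(-56) = 448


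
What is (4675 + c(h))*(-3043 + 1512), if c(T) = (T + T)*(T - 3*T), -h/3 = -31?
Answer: 45809051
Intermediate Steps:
h = 93 (h = -3*(-31) = 93)
c(T) = -4*T² (c(T) = (2*T)*(-2*T) = -4*T²)
(4675 + c(h))*(-3043 + 1512) = (4675 - 4*93²)*(-3043 + 1512) = (4675 - 4*8649)*(-1531) = (4675 - 34596)*(-1531) = -29921*(-1531) = 45809051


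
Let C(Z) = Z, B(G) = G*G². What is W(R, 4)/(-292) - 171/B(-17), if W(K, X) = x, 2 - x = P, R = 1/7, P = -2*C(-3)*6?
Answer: 108487/717298 ≈ 0.15124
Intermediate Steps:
B(G) = G³
P = 36 (P = -2*(-3)*6 = 6*6 = 36)
R = ⅐ ≈ 0.14286
x = -34 (x = 2 - 1*36 = 2 - 36 = -34)
W(K, X) = -34
W(R, 4)/(-292) - 171/B(-17) = -34/(-292) - 171/((-17)³) = -34*(-1/292) - 171/(-4913) = 17/146 - 171*(-1/4913) = 17/146 + 171/4913 = 108487/717298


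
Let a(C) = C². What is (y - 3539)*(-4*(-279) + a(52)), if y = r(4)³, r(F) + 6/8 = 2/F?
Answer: -216304635/16 ≈ -1.3519e+7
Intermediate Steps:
r(F) = -¾ + 2/F
y = -1/64 (y = (-¾ + 2/4)³ = (-¾ + 2*(¼))³ = (-¾ + ½)³ = (-¼)³ = -1/64 ≈ -0.015625)
(y - 3539)*(-4*(-279) + a(52)) = (-1/64 - 3539)*(-4*(-279) + 52²) = -226497*(1116 + 2704)/64 = -226497/64*3820 = -216304635/16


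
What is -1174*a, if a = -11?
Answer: 12914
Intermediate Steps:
-1174*a = -1174*(-11) = 12914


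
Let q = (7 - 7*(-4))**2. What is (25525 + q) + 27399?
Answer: 54149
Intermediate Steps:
q = 1225 (q = (7 + 28)**2 = 35**2 = 1225)
(25525 + q) + 27399 = (25525 + 1225) + 27399 = 26750 + 27399 = 54149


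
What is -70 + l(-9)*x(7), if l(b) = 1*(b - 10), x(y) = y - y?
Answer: -70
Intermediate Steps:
x(y) = 0
l(b) = -10 + b (l(b) = 1*(-10 + b) = -10 + b)
-70 + l(-9)*x(7) = -70 + (-10 - 9)*0 = -70 - 19*0 = -70 + 0 = -70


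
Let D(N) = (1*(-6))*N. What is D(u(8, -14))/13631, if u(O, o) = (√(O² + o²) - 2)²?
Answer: -1584/13631 + 48*√65/13631 ≈ -0.087815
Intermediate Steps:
u(O, o) = (-2 + √(O² + o²))²
D(N) = -6*N
D(u(8, -14))/13631 = -6*(-2 + √(8² + (-14)²))²/13631 = -6*(-2 + √(64 + 196))²*(1/13631) = -6*(-2 + √260)²*(1/13631) = -6*(-2 + 2*√65)²*(1/13631) = -6*(-2 + 2*√65)²/13631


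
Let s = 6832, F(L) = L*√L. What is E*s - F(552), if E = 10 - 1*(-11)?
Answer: 143472 - 1104*√138 ≈ 1.3050e+5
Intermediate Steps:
E = 21 (E = 10 + 11 = 21)
F(L) = L^(3/2)
E*s - F(552) = 21*6832 - 552^(3/2) = 143472 - 1104*√138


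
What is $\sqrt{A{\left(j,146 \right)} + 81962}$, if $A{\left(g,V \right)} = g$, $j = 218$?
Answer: $2 \sqrt{20545} \approx 286.67$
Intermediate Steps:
$\sqrt{A{\left(j,146 \right)} + 81962} = \sqrt{218 + 81962} = \sqrt{82180} = 2 \sqrt{20545}$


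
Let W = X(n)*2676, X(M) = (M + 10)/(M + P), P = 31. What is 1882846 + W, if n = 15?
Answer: 43338908/23 ≈ 1.8843e+6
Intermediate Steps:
X(M) = (10 + M)/(31 + M) (X(M) = (M + 10)/(M + 31) = (10 + M)/(31 + M))
W = 33450/23 (W = ((10 + 15)/(31 + 15))*2676 = (25/46)*2676 = 33450/23 ≈ 1454.3)
1882846 + W = 1882846 + 33450/23 = 43338908/23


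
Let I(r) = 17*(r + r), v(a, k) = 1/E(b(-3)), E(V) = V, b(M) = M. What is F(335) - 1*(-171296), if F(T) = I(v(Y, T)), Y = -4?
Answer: 513854/3 ≈ 1.7128e+5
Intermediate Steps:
v(a, k) = -⅓ (v(a, k) = 1/(-3) = -⅓)
I(r) = 34*r (I(r) = 17*(2*r) = 34*r)
F(T) = -34/3 (F(T) = 34*(-⅓) = -34/3)
F(335) - 1*(-171296) = -34/3 - 1*(-171296) = -34/3 + 171296 = 513854/3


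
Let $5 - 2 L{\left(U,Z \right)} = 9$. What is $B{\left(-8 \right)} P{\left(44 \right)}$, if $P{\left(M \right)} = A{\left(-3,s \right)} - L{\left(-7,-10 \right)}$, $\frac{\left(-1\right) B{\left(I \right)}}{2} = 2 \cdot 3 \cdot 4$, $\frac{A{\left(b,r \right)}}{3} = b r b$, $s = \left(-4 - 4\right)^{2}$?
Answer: $-83040$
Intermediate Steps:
$L{\left(U,Z \right)} = -2$ ($L{\left(U,Z \right)} = \frac{5}{2} - \frac{9}{2} = -2$)
$s = 64$ ($s = \left(-8\right)^{2} = 64$)
$A{\left(b,r \right)} = 3 r b^{2}$ ($A{\left(b,r \right)} = 3 b r b = 3 r b^{2}$)
$B{\left(I \right)} = -48$ ($B{\left(I \right)} = - 2 \cdot 2 \cdot 3 \cdot 4 = - 2 \cdot 6 \cdot 4 = \left(-2\right) 24 = -48$)
$P{\left(M \right)} = 1730$ ($P{\left(M \right)} = 3 \cdot 64 \left(-3\right)^{2} - -2 = 3 \cdot 64 \cdot 9 + 2 = 1728 + 2 = 1730$)
$B{\left(-8 \right)} P{\left(44 \right)} = \left(-48\right) 1730 = -83040$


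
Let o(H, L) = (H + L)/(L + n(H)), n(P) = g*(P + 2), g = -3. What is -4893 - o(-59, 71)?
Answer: -592059/121 ≈ -4893.0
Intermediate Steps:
n(P) = -6 - 3*P (n(P) = -3*(P + 2) = -3*(2 + P) = -6 - 3*P)
o(H, L) = (H + L)/(-6 + L - 3*H) (o(H, L) = (H + L)/(L + (-6 - 3*H)) = (H + L)/(-6 + L - 3*H))
-4893 - o(-59, 71) = -4893 - (-59 + 71)/(-6 + 71 - 3*(-59)) = -4893 - 12/(-6 + 71 + 177) = -4893 - 12/242 = -4893 - 1*6/121 = -4893 - 6/121 = -592059/121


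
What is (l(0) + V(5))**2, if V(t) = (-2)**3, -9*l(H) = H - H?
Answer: 64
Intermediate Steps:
l(H) = 0 (l(H) = -(H - H)/9 = -1/9*0 = 0)
V(t) = -8
(l(0) + V(5))**2 = (0 - 8)**2 = (-8)**2 = 64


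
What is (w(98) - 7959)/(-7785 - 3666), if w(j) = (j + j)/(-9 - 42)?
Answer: 406105/584001 ≈ 0.69538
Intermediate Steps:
w(j) = -2*j/51 (w(j) = (2*j)/(-51) = (2*j)*(-1/51) = -2*j/51)
(w(98) - 7959)/(-7785 - 3666) = (-2/51*98 - 7959)/(-7785 - 3666) = (-196/51 - 7959)/(-11451) = -406105/51*(-1/11451) = 406105/584001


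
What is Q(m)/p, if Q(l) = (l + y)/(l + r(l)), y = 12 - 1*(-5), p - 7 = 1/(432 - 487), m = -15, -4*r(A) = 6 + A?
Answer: -55/2448 ≈ -0.022467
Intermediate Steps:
r(A) = -3/2 - A/4 (r(A) = -(6 + A)/4 = -3/2 - A/4)
p = 384/55 (p = 7 + 1/(432 - 487) = 7 + 1/(-55) = 7 - 1/55 = 384/55 ≈ 6.9818)
y = 17 (y = 12 + 5 = 17)
Q(l) = (17 + l)/(-3/2 + 3*l/4) (Q(l) = (l + 17)/(l + (-3/2 - l/4)) = (17 + l)/(-3/2 + 3*l/4))
Q(m)/p = (4*(17 - 15)/(3*(-2 - 15)))/(384/55) = ((4/3)*2/(-17))*(55/384) = ((4/3)*(-1/17)*2)*(55/384) = -8/51*55/384 = -55/2448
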